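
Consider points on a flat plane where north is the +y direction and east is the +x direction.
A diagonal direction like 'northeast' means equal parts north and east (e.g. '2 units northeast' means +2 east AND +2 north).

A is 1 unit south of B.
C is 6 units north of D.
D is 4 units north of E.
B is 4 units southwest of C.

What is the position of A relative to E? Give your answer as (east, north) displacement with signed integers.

Place E at the origin (east=0, north=0).
  D is 4 units north of E: delta (east=+0, north=+4); D at (east=0, north=4).
  C is 6 units north of D: delta (east=+0, north=+6); C at (east=0, north=10).
  B is 4 units southwest of C: delta (east=-4, north=-4); B at (east=-4, north=6).
  A is 1 unit south of B: delta (east=+0, north=-1); A at (east=-4, north=5).
Therefore A relative to E: (east=-4, north=5).

Answer: A is at (east=-4, north=5) relative to E.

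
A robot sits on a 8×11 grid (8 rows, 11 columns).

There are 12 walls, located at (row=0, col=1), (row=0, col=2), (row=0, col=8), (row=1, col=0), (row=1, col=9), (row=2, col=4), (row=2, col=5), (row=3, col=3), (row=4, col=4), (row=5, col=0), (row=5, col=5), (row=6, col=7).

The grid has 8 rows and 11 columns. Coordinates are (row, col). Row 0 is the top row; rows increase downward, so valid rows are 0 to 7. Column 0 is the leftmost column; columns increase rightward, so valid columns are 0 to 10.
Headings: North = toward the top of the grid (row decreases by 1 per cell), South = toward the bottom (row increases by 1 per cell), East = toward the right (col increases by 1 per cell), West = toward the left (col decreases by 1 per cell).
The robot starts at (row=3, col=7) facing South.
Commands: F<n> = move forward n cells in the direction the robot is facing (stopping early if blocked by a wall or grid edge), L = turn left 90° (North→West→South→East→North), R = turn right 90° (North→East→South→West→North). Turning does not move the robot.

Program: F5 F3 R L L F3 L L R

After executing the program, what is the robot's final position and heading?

Answer: Final position: (row=5, col=10), facing North

Derivation:
Start: (row=3, col=7), facing South
  F5: move forward 2/5 (blocked), now at (row=5, col=7)
  F3: move forward 0/3 (blocked), now at (row=5, col=7)
  R: turn right, now facing West
  L: turn left, now facing South
  L: turn left, now facing East
  F3: move forward 3, now at (row=5, col=10)
  L: turn left, now facing North
  L: turn left, now facing West
  R: turn right, now facing North
Final: (row=5, col=10), facing North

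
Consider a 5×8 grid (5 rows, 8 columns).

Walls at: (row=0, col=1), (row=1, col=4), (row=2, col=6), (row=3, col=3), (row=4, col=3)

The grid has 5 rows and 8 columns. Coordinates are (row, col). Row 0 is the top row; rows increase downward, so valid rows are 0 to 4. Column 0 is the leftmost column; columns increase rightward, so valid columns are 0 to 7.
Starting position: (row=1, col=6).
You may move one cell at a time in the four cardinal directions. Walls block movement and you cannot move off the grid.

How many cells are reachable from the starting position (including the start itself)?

BFS flood-fill from (row=1, col=6):
  Distance 0: (row=1, col=6)
  Distance 1: (row=0, col=6), (row=1, col=5), (row=1, col=7)
  Distance 2: (row=0, col=5), (row=0, col=7), (row=2, col=5), (row=2, col=7)
  Distance 3: (row=0, col=4), (row=2, col=4), (row=3, col=5), (row=3, col=7)
  Distance 4: (row=0, col=3), (row=2, col=3), (row=3, col=4), (row=3, col=6), (row=4, col=5), (row=4, col=7)
  Distance 5: (row=0, col=2), (row=1, col=3), (row=2, col=2), (row=4, col=4), (row=4, col=6)
  Distance 6: (row=1, col=2), (row=2, col=1), (row=3, col=2)
  Distance 7: (row=1, col=1), (row=2, col=0), (row=3, col=1), (row=4, col=2)
  Distance 8: (row=1, col=0), (row=3, col=0), (row=4, col=1)
  Distance 9: (row=0, col=0), (row=4, col=0)
Total reachable: 35 (grid has 35 open cells total)

Answer: Reachable cells: 35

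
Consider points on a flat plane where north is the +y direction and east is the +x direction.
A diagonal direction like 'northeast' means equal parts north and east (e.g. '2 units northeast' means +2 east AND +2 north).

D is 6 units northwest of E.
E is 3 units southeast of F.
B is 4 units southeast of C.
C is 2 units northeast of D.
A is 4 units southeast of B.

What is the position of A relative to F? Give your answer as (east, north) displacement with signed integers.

Answer: A is at (east=7, north=-3) relative to F.

Derivation:
Place F at the origin (east=0, north=0).
  E is 3 units southeast of F: delta (east=+3, north=-3); E at (east=3, north=-3).
  D is 6 units northwest of E: delta (east=-6, north=+6); D at (east=-3, north=3).
  C is 2 units northeast of D: delta (east=+2, north=+2); C at (east=-1, north=5).
  B is 4 units southeast of C: delta (east=+4, north=-4); B at (east=3, north=1).
  A is 4 units southeast of B: delta (east=+4, north=-4); A at (east=7, north=-3).
Therefore A relative to F: (east=7, north=-3).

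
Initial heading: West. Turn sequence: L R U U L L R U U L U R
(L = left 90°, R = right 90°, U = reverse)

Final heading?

Answer: Final heading: North

Derivation:
Start: West
  L (left (90° counter-clockwise)) -> South
  R (right (90° clockwise)) -> West
  U (U-turn (180°)) -> East
  U (U-turn (180°)) -> West
  L (left (90° counter-clockwise)) -> South
  L (left (90° counter-clockwise)) -> East
  R (right (90° clockwise)) -> South
  U (U-turn (180°)) -> North
  U (U-turn (180°)) -> South
  L (left (90° counter-clockwise)) -> East
  U (U-turn (180°)) -> West
  R (right (90° clockwise)) -> North
Final: North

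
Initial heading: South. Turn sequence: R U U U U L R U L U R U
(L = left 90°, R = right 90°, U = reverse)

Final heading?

Start: South
  R (right (90° clockwise)) -> West
  U (U-turn (180°)) -> East
  U (U-turn (180°)) -> West
  U (U-turn (180°)) -> East
  U (U-turn (180°)) -> West
  L (left (90° counter-clockwise)) -> South
  R (right (90° clockwise)) -> West
  U (U-turn (180°)) -> East
  L (left (90° counter-clockwise)) -> North
  U (U-turn (180°)) -> South
  R (right (90° clockwise)) -> West
  U (U-turn (180°)) -> East
Final: East

Answer: Final heading: East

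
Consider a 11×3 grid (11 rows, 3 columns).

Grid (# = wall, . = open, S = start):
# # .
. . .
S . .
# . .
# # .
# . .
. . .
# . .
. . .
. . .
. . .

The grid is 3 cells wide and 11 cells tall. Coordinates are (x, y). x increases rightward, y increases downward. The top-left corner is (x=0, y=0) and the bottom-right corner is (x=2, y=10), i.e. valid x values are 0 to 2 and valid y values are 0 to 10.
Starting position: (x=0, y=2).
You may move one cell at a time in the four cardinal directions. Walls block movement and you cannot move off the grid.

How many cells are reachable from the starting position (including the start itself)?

BFS flood-fill from (x=0, y=2):
  Distance 0: (x=0, y=2)
  Distance 1: (x=0, y=1), (x=1, y=2)
  Distance 2: (x=1, y=1), (x=2, y=2), (x=1, y=3)
  Distance 3: (x=2, y=1), (x=2, y=3)
  Distance 4: (x=2, y=0), (x=2, y=4)
  Distance 5: (x=2, y=5)
  Distance 6: (x=1, y=5), (x=2, y=6)
  Distance 7: (x=1, y=6), (x=2, y=7)
  Distance 8: (x=0, y=6), (x=1, y=7), (x=2, y=8)
  Distance 9: (x=1, y=8), (x=2, y=9)
  Distance 10: (x=0, y=8), (x=1, y=9), (x=2, y=10)
  Distance 11: (x=0, y=9), (x=1, y=10)
  Distance 12: (x=0, y=10)
Total reachable: 26 (grid has 26 open cells total)

Answer: Reachable cells: 26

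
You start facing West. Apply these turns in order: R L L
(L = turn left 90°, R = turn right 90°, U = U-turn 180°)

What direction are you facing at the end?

Start: West
  R (right (90° clockwise)) -> North
  L (left (90° counter-clockwise)) -> West
  L (left (90° counter-clockwise)) -> South
Final: South

Answer: Final heading: South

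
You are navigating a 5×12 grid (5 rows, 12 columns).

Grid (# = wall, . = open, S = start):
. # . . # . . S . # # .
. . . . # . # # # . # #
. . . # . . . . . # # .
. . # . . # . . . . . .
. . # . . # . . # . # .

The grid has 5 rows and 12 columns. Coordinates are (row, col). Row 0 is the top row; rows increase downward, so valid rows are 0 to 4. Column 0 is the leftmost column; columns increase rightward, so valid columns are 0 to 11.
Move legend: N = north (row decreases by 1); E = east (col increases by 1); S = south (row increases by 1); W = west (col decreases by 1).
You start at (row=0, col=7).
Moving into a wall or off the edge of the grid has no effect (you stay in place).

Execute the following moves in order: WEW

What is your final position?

Answer: Final position: (row=0, col=6)

Derivation:
Start: (row=0, col=7)
  W (west): (row=0, col=7) -> (row=0, col=6)
  E (east): (row=0, col=6) -> (row=0, col=7)
  W (west): (row=0, col=7) -> (row=0, col=6)
Final: (row=0, col=6)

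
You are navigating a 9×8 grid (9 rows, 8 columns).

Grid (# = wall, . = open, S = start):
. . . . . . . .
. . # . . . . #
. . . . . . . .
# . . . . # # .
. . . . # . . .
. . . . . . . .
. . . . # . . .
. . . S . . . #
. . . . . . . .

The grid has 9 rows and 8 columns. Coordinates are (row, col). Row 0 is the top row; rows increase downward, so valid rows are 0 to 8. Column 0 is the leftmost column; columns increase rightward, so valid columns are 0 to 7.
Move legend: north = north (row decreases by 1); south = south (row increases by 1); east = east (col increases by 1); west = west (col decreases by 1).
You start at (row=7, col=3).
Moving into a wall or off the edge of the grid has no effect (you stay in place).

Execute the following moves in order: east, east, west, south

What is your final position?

Answer: Final position: (row=8, col=4)

Derivation:
Start: (row=7, col=3)
  east (east): (row=7, col=3) -> (row=7, col=4)
  east (east): (row=7, col=4) -> (row=7, col=5)
  west (west): (row=7, col=5) -> (row=7, col=4)
  south (south): (row=7, col=4) -> (row=8, col=4)
Final: (row=8, col=4)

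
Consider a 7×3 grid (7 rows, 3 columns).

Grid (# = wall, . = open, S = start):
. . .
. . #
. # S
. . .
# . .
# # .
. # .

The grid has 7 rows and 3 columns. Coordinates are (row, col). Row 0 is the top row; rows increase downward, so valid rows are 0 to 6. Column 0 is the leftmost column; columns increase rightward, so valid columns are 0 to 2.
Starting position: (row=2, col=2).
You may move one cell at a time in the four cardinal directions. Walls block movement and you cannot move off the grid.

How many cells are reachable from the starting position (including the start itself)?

Answer: Reachable cells: 14

Derivation:
BFS flood-fill from (row=2, col=2):
  Distance 0: (row=2, col=2)
  Distance 1: (row=3, col=2)
  Distance 2: (row=3, col=1), (row=4, col=2)
  Distance 3: (row=3, col=0), (row=4, col=1), (row=5, col=2)
  Distance 4: (row=2, col=0), (row=6, col=2)
  Distance 5: (row=1, col=0)
  Distance 6: (row=0, col=0), (row=1, col=1)
  Distance 7: (row=0, col=1)
  Distance 8: (row=0, col=2)
Total reachable: 14 (grid has 15 open cells total)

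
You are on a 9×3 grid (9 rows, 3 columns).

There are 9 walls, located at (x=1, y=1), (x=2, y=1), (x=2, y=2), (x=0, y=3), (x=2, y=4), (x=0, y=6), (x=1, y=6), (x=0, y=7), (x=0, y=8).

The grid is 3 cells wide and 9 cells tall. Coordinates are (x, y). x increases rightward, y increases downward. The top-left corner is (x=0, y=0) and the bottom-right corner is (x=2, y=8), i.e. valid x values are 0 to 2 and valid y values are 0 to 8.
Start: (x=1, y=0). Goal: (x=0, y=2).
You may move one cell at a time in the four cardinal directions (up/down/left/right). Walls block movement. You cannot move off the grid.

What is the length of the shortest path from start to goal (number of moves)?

BFS from (x=1, y=0) until reaching (x=0, y=2):
  Distance 0: (x=1, y=0)
  Distance 1: (x=0, y=0), (x=2, y=0)
  Distance 2: (x=0, y=1)
  Distance 3: (x=0, y=2)  <- goal reached here
One shortest path (3 moves): (x=1, y=0) -> (x=0, y=0) -> (x=0, y=1) -> (x=0, y=2)

Answer: Shortest path length: 3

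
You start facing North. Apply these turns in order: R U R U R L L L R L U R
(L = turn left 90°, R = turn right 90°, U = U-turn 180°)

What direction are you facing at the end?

Answer: Final heading: West

Derivation:
Start: North
  R (right (90° clockwise)) -> East
  U (U-turn (180°)) -> West
  R (right (90° clockwise)) -> North
  U (U-turn (180°)) -> South
  R (right (90° clockwise)) -> West
  L (left (90° counter-clockwise)) -> South
  L (left (90° counter-clockwise)) -> East
  L (left (90° counter-clockwise)) -> North
  R (right (90° clockwise)) -> East
  L (left (90° counter-clockwise)) -> North
  U (U-turn (180°)) -> South
  R (right (90° clockwise)) -> West
Final: West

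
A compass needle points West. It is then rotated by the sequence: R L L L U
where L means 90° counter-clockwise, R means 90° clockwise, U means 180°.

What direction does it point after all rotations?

Answer: Final heading: West

Derivation:
Start: West
  R (right (90° clockwise)) -> North
  L (left (90° counter-clockwise)) -> West
  L (left (90° counter-clockwise)) -> South
  L (left (90° counter-clockwise)) -> East
  U (U-turn (180°)) -> West
Final: West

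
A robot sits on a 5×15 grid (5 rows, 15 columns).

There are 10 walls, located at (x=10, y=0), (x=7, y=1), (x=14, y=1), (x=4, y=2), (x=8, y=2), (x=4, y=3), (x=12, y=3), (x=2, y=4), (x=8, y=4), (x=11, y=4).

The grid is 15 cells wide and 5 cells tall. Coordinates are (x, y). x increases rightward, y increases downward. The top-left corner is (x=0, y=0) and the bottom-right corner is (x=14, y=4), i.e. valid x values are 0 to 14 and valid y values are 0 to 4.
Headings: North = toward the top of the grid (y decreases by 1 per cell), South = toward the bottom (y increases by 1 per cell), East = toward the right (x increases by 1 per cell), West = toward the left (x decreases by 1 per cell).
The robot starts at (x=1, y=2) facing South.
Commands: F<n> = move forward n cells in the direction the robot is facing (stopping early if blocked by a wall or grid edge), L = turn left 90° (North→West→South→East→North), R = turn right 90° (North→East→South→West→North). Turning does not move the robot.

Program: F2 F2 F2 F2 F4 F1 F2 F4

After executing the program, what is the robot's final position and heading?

Start: (x=1, y=2), facing South
  F2: move forward 2, now at (x=1, y=4)
  [×3]F2: move forward 0/2 (blocked), now at (x=1, y=4)
  F4: move forward 0/4 (blocked), now at (x=1, y=4)
  F1: move forward 0/1 (blocked), now at (x=1, y=4)
  F2: move forward 0/2 (blocked), now at (x=1, y=4)
  F4: move forward 0/4 (blocked), now at (x=1, y=4)
Final: (x=1, y=4), facing South

Answer: Final position: (x=1, y=4), facing South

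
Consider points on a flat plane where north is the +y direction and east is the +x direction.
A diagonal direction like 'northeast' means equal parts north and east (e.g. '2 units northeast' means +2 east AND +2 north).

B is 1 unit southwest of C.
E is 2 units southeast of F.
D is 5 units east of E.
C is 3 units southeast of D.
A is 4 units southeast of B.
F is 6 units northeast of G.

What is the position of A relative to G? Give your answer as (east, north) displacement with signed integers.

Answer: A is at (east=19, north=-4) relative to G.

Derivation:
Place G at the origin (east=0, north=0).
  F is 6 units northeast of G: delta (east=+6, north=+6); F at (east=6, north=6).
  E is 2 units southeast of F: delta (east=+2, north=-2); E at (east=8, north=4).
  D is 5 units east of E: delta (east=+5, north=+0); D at (east=13, north=4).
  C is 3 units southeast of D: delta (east=+3, north=-3); C at (east=16, north=1).
  B is 1 unit southwest of C: delta (east=-1, north=-1); B at (east=15, north=0).
  A is 4 units southeast of B: delta (east=+4, north=-4); A at (east=19, north=-4).
Therefore A relative to G: (east=19, north=-4).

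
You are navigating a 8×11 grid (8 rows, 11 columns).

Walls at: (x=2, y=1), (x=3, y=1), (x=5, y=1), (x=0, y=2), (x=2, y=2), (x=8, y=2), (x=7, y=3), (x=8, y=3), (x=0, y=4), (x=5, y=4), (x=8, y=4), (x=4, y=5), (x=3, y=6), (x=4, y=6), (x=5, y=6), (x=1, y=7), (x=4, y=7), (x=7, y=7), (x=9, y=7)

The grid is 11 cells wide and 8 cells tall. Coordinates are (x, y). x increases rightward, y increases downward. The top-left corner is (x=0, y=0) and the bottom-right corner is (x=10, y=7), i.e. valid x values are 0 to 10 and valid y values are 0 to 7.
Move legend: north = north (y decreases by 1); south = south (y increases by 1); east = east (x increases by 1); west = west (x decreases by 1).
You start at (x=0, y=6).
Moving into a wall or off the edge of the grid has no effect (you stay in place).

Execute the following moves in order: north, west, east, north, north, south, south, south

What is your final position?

Answer: Final position: (x=1, y=6)

Derivation:
Start: (x=0, y=6)
  north (north): (x=0, y=6) -> (x=0, y=5)
  west (west): blocked, stay at (x=0, y=5)
  east (east): (x=0, y=5) -> (x=1, y=5)
  north (north): (x=1, y=5) -> (x=1, y=4)
  north (north): (x=1, y=4) -> (x=1, y=3)
  south (south): (x=1, y=3) -> (x=1, y=4)
  south (south): (x=1, y=4) -> (x=1, y=5)
  south (south): (x=1, y=5) -> (x=1, y=6)
Final: (x=1, y=6)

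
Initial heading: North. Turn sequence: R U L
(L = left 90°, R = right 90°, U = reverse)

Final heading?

Answer: Final heading: South

Derivation:
Start: North
  R (right (90° clockwise)) -> East
  U (U-turn (180°)) -> West
  L (left (90° counter-clockwise)) -> South
Final: South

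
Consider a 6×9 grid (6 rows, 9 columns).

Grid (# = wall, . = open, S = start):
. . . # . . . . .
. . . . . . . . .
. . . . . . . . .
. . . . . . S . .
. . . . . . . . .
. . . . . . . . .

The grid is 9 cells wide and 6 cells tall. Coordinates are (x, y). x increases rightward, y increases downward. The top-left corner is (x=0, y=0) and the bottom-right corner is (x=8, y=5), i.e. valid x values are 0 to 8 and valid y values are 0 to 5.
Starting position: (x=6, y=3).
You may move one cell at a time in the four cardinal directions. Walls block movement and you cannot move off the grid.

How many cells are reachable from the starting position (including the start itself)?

BFS flood-fill from (x=6, y=3):
  Distance 0: (x=6, y=3)
  Distance 1: (x=6, y=2), (x=5, y=3), (x=7, y=3), (x=6, y=4)
  Distance 2: (x=6, y=1), (x=5, y=2), (x=7, y=2), (x=4, y=3), (x=8, y=3), (x=5, y=4), (x=7, y=4), (x=6, y=5)
  Distance 3: (x=6, y=0), (x=5, y=1), (x=7, y=1), (x=4, y=2), (x=8, y=2), (x=3, y=3), (x=4, y=4), (x=8, y=4), (x=5, y=5), (x=7, y=5)
  Distance 4: (x=5, y=0), (x=7, y=0), (x=4, y=1), (x=8, y=1), (x=3, y=2), (x=2, y=3), (x=3, y=4), (x=4, y=5), (x=8, y=5)
  Distance 5: (x=4, y=0), (x=8, y=0), (x=3, y=1), (x=2, y=2), (x=1, y=3), (x=2, y=4), (x=3, y=5)
  Distance 6: (x=2, y=1), (x=1, y=2), (x=0, y=3), (x=1, y=4), (x=2, y=5)
  Distance 7: (x=2, y=0), (x=1, y=1), (x=0, y=2), (x=0, y=4), (x=1, y=5)
  Distance 8: (x=1, y=0), (x=0, y=1), (x=0, y=5)
  Distance 9: (x=0, y=0)
Total reachable: 53 (grid has 53 open cells total)

Answer: Reachable cells: 53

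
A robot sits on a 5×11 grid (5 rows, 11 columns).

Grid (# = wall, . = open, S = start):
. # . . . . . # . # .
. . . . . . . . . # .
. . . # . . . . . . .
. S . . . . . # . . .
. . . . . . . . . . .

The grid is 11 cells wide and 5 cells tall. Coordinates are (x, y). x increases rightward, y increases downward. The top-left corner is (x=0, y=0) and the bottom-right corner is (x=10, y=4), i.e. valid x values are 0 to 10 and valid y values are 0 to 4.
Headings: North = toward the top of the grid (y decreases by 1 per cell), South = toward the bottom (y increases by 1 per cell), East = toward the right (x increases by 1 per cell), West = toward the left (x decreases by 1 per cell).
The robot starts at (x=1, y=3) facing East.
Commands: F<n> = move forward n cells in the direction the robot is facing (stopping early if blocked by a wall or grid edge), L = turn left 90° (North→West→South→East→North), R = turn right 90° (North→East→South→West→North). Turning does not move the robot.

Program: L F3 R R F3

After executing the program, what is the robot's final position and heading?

Start: (x=1, y=3), facing East
  L: turn left, now facing North
  F3: move forward 2/3 (blocked), now at (x=1, y=1)
  R: turn right, now facing East
  R: turn right, now facing South
  F3: move forward 3, now at (x=1, y=4)
Final: (x=1, y=4), facing South

Answer: Final position: (x=1, y=4), facing South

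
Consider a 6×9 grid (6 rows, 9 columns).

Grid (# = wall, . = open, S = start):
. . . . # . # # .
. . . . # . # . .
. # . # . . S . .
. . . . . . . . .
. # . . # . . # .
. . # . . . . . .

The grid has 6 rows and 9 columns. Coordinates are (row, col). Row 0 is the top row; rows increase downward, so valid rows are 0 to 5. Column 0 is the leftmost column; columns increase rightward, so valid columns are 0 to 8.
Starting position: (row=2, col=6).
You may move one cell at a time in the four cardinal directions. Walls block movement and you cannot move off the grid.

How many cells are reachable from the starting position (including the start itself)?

Answer: Reachable cells: 43

Derivation:
BFS flood-fill from (row=2, col=6):
  Distance 0: (row=2, col=6)
  Distance 1: (row=2, col=5), (row=2, col=7), (row=3, col=6)
  Distance 2: (row=1, col=5), (row=1, col=7), (row=2, col=4), (row=2, col=8), (row=3, col=5), (row=3, col=7), (row=4, col=6)
  Distance 3: (row=0, col=5), (row=1, col=8), (row=3, col=4), (row=3, col=8), (row=4, col=5), (row=5, col=6)
  Distance 4: (row=0, col=8), (row=3, col=3), (row=4, col=8), (row=5, col=5), (row=5, col=7)
  Distance 5: (row=3, col=2), (row=4, col=3), (row=5, col=4), (row=5, col=8)
  Distance 6: (row=2, col=2), (row=3, col=1), (row=4, col=2), (row=5, col=3)
  Distance 7: (row=1, col=2), (row=3, col=0)
  Distance 8: (row=0, col=2), (row=1, col=1), (row=1, col=3), (row=2, col=0), (row=4, col=0)
  Distance 9: (row=0, col=1), (row=0, col=3), (row=1, col=0), (row=5, col=0)
  Distance 10: (row=0, col=0), (row=5, col=1)
Total reachable: 43 (grid has 43 open cells total)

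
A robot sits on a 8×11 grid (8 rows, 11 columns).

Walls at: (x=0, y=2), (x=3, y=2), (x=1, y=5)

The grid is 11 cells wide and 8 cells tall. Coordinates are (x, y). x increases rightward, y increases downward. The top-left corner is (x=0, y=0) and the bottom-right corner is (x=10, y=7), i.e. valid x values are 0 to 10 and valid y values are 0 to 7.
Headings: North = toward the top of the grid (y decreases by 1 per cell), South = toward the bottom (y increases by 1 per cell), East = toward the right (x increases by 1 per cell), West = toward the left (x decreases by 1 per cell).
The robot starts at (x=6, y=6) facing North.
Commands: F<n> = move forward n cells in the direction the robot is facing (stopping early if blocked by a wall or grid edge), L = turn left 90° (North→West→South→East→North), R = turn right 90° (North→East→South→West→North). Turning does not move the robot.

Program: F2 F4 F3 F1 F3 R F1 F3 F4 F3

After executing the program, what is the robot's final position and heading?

Answer: Final position: (x=10, y=0), facing East

Derivation:
Start: (x=6, y=6), facing North
  F2: move forward 2, now at (x=6, y=4)
  F4: move forward 4, now at (x=6, y=0)
  F3: move forward 0/3 (blocked), now at (x=6, y=0)
  F1: move forward 0/1 (blocked), now at (x=6, y=0)
  F3: move forward 0/3 (blocked), now at (x=6, y=0)
  R: turn right, now facing East
  F1: move forward 1, now at (x=7, y=0)
  F3: move forward 3, now at (x=10, y=0)
  F4: move forward 0/4 (blocked), now at (x=10, y=0)
  F3: move forward 0/3 (blocked), now at (x=10, y=0)
Final: (x=10, y=0), facing East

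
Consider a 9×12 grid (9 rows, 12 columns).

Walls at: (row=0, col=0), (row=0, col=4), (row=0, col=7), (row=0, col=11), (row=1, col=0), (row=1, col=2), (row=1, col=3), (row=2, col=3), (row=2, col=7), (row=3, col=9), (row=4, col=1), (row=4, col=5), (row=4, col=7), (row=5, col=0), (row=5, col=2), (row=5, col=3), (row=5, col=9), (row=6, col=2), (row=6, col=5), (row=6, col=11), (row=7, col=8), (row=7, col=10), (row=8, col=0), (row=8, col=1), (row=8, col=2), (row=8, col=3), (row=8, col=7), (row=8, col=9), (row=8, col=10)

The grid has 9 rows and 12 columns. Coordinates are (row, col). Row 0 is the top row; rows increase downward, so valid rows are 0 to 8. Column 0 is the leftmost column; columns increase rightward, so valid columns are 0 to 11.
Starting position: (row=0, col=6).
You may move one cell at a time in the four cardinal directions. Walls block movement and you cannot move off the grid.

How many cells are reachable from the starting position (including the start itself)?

Answer: Reachable cells: 76

Derivation:
BFS flood-fill from (row=0, col=6):
  Distance 0: (row=0, col=6)
  Distance 1: (row=0, col=5), (row=1, col=6)
  Distance 2: (row=1, col=5), (row=1, col=7), (row=2, col=6)
  Distance 3: (row=1, col=4), (row=1, col=8), (row=2, col=5), (row=3, col=6)
  Distance 4: (row=0, col=8), (row=1, col=9), (row=2, col=4), (row=2, col=8), (row=3, col=5), (row=3, col=7), (row=4, col=6)
  Distance 5: (row=0, col=9), (row=1, col=10), (row=2, col=9), (row=3, col=4), (row=3, col=8), (row=5, col=6)
  Distance 6: (row=0, col=10), (row=1, col=11), (row=2, col=10), (row=3, col=3), (row=4, col=4), (row=4, col=8), (row=5, col=5), (row=5, col=7), (row=6, col=6)
  Distance 7: (row=2, col=11), (row=3, col=2), (row=3, col=10), (row=4, col=3), (row=4, col=9), (row=5, col=4), (row=5, col=8), (row=6, col=7), (row=7, col=6)
  Distance 8: (row=2, col=2), (row=3, col=1), (row=3, col=11), (row=4, col=2), (row=4, col=10), (row=6, col=4), (row=6, col=8), (row=7, col=5), (row=7, col=7), (row=8, col=6)
  Distance 9: (row=2, col=1), (row=3, col=0), (row=4, col=11), (row=5, col=10), (row=6, col=3), (row=6, col=9), (row=7, col=4), (row=8, col=5)
  Distance 10: (row=1, col=1), (row=2, col=0), (row=4, col=0), (row=5, col=11), (row=6, col=10), (row=7, col=3), (row=7, col=9), (row=8, col=4)
  Distance 11: (row=0, col=1), (row=7, col=2)
  Distance 12: (row=0, col=2), (row=7, col=1)
  Distance 13: (row=0, col=3), (row=6, col=1), (row=7, col=0)
  Distance 14: (row=5, col=1), (row=6, col=0)
Total reachable: 76 (grid has 79 open cells total)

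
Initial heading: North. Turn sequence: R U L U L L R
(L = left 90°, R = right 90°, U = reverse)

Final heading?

Start: North
  R (right (90° clockwise)) -> East
  U (U-turn (180°)) -> West
  L (left (90° counter-clockwise)) -> South
  U (U-turn (180°)) -> North
  L (left (90° counter-clockwise)) -> West
  L (left (90° counter-clockwise)) -> South
  R (right (90° clockwise)) -> West
Final: West

Answer: Final heading: West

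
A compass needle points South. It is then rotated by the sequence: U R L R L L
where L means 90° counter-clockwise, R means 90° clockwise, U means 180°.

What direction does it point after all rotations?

Start: South
  U (U-turn (180°)) -> North
  R (right (90° clockwise)) -> East
  L (left (90° counter-clockwise)) -> North
  R (right (90° clockwise)) -> East
  L (left (90° counter-clockwise)) -> North
  L (left (90° counter-clockwise)) -> West
Final: West

Answer: Final heading: West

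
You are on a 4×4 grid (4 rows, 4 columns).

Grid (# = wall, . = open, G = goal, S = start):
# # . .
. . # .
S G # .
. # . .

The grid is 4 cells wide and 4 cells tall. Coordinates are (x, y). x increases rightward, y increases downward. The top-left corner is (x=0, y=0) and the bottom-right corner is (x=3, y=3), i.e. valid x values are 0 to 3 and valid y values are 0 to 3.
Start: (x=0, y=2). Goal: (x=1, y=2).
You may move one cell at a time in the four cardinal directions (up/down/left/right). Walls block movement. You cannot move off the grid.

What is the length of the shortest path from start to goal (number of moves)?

BFS from (x=0, y=2) until reaching (x=1, y=2):
  Distance 0: (x=0, y=2)
  Distance 1: (x=0, y=1), (x=1, y=2), (x=0, y=3)  <- goal reached here
One shortest path (1 moves): (x=0, y=2) -> (x=1, y=2)

Answer: Shortest path length: 1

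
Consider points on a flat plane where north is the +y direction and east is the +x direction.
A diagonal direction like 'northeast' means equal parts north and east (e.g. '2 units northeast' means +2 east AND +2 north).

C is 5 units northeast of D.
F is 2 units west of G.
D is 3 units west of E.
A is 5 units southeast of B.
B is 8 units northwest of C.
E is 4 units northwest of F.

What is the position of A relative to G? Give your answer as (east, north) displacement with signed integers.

Answer: A is at (east=-7, north=12) relative to G.

Derivation:
Place G at the origin (east=0, north=0).
  F is 2 units west of G: delta (east=-2, north=+0); F at (east=-2, north=0).
  E is 4 units northwest of F: delta (east=-4, north=+4); E at (east=-6, north=4).
  D is 3 units west of E: delta (east=-3, north=+0); D at (east=-9, north=4).
  C is 5 units northeast of D: delta (east=+5, north=+5); C at (east=-4, north=9).
  B is 8 units northwest of C: delta (east=-8, north=+8); B at (east=-12, north=17).
  A is 5 units southeast of B: delta (east=+5, north=-5); A at (east=-7, north=12).
Therefore A relative to G: (east=-7, north=12).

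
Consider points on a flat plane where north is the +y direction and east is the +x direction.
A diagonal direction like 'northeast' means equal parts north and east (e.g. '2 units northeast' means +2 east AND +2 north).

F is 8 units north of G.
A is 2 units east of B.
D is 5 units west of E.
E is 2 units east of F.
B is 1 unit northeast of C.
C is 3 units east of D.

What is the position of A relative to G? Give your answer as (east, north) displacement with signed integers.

Place G at the origin (east=0, north=0).
  F is 8 units north of G: delta (east=+0, north=+8); F at (east=0, north=8).
  E is 2 units east of F: delta (east=+2, north=+0); E at (east=2, north=8).
  D is 5 units west of E: delta (east=-5, north=+0); D at (east=-3, north=8).
  C is 3 units east of D: delta (east=+3, north=+0); C at (east=0, north=8).
  B is 1 unit northeast of C: delta (east=+1, north=+1); B at (east=1, north=9).
  A is 2 units east of B: delta (east=+2, north=+0); A at (east=3, north=9).
Therefore A relative to G: (east=3, north=9).

Answer: A is at (east=3, north=9) relative to G.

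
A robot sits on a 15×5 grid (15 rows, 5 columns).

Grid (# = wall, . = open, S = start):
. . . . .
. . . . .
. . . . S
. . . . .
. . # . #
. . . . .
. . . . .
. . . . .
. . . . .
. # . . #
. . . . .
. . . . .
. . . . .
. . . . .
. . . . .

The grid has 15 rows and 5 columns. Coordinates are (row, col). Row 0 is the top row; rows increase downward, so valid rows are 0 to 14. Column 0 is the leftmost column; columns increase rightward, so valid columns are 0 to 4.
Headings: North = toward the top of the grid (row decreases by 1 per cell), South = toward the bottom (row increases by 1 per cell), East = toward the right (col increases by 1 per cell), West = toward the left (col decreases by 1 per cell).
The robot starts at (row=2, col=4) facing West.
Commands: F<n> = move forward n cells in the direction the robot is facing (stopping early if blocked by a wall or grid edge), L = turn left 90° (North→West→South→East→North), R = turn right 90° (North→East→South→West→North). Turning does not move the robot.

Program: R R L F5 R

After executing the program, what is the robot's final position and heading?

Start: (row=2, col=4), facing West
  R: turn right, now facing North
  R: turn right, now facing East
  L: turn left, now facing North
  F5: move forward 2/5 (blocked), now at (row=0, col=4)
  R: turn right, now facing East
Final: (row=0, col=4), facing East

Answer: Final position: (row=0, col=4), facing East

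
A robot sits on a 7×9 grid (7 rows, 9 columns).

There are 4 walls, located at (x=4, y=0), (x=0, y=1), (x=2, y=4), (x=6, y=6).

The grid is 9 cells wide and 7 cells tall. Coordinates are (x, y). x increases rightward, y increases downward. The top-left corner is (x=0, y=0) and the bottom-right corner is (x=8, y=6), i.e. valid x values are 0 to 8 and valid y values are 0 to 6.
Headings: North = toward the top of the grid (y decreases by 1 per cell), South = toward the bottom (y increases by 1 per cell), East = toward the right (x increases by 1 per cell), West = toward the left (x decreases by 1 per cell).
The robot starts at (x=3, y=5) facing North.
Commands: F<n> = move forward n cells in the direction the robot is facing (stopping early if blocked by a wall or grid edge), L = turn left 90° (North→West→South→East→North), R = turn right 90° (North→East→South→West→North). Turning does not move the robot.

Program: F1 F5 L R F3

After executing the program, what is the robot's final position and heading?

Answer: Final position: (x=3, y=0), facing North

Derivation:
Start: (x=3, y=5), facing North
  F1: move forward 1, now at (x=3, y=4)
  F5: move forward 4/5 (blocked), now at (x=3, y=0)
  L: turn left, now facing West
  R: turn right, now facing North
  F3: move forward 0/3 (blocked), now at (x=3, y=0)
Final: (x=3, y=0), facing North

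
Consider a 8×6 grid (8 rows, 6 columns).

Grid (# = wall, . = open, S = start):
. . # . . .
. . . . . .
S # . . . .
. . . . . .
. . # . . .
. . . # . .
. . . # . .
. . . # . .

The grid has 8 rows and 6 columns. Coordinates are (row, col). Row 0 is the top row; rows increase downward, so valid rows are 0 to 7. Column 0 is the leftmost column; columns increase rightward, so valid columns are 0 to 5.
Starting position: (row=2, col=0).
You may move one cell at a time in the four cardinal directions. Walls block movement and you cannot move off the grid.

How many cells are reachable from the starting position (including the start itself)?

Answer: Reachable cells: 42

Derivation:
BFS flood-fill from (row=2, col=0):
  Distance 0: (row=2, col=0)
  Distance 1: (row=1, col=0), (row=3, col=0)
  Distance 2: (row=0, col=0), (row=1, col=1), (row=3, col=1), (row=4, col=0)
  Distance 3: (row=0, col=1), (row=1, col=2), (row=3, col=2), (row=4, col=1), (row=5, col=0)
  Distance 4: (row=1, col=3), (row=2, col=2), (row=3, col=3), (row=5, col=1), (row=6, col=0)
  Distance 5: (row=0, col=3), (row=1, col=4), (row=2, col=3), (row=3, col=4), (row=4, col=3), (row=5, col=2), (row=6, col=1), (row=7, col=0)
  Distance 6: (row=0, col=4), (row=1, col=5), (row=2, col=4), (row=3, col=5), (row=4, col=4), (row=6, col=2), (row=7, col=1)
  Distance 7: (row=0, col=5), (row=2, col=5), (row=4, col=5), (row=5, col=4), (row=7, col=2)
  Distance 8: (row=5, col=5), (row=6, col=4)
  Distance 9: (row=6, col=5), (row=7, col=4)
  Distance 10: (row=7, col=5)
Total reachable: 42 (grid has 42 open cells total)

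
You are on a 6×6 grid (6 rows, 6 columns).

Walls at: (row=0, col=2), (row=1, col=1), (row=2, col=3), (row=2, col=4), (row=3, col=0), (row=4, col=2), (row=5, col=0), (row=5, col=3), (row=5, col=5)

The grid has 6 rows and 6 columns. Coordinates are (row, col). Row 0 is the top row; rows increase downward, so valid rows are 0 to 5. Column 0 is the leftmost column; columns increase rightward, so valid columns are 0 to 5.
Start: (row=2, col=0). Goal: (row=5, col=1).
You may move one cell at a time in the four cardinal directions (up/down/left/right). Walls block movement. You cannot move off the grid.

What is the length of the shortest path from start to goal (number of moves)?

Answer: Shortest path length: 4

Derivation:
BFS from (row=2, col=0) until reaching (row=5, col=1):
  Distance 0: (row=2, col=0)
  Distance 1: (row=1, col=0), (row=2, col=1)
  Distance 2: (row=0, col=0), (row=2, col=2), (row=3, col=1)
  Distance 3: (row=0, col=1), (row=1, col=2), (row=3, col=2), (row=4, col=1)
  Distance 4: (row=1, col=3), (row=3, col=3), (row=4, col=0), (row=5, col=1)  <- goal reached here
One shortest path (4 moves): (row=2, col=0) -> (row=2, col=1) -> (row=3, col=1) -> (row=4, col=1) -> (row=5, col=1)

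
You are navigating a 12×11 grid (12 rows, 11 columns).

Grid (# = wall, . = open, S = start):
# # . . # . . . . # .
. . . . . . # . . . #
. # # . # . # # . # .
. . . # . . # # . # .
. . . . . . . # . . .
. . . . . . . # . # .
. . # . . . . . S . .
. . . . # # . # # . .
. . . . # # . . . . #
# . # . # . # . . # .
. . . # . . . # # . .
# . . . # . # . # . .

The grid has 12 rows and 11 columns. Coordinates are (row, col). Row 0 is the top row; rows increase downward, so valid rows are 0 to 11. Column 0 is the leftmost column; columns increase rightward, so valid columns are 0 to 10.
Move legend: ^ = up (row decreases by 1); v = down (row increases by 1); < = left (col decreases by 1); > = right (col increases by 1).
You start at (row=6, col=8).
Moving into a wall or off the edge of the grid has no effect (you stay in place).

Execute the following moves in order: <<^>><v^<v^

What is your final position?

Answer: Final position: (row=5, col=4)

Derivation:
Start: (row=6, col=8)
  < (left): (row=6, col=8) -> (row=6, col=7)
  < (left): (row=6, col=7) -> (row=6, col=6)
  ^ (up): (row=6, col=6) -> (row=5, col=6)
  > (right): blocked, stay at (row=5, col=6)
  > (right): blocked, stay at (row=5, col=6)
  < (left): (row=5, col=6) -> (row=5, col=5)
  v (down): (row=5, col=5) -> (row=6, col=5)
  ^ (up): (row=6, col=5) -> (row=5, col=5)
  < (left): (row=5, col=5) -> (row=5, col=4)
  v (down): (row=5, col=4) -> (row=6, col=4)
  ^ (up): (row=6, col=4) -> (row=5, col=4)
Final: (row=5, col=4)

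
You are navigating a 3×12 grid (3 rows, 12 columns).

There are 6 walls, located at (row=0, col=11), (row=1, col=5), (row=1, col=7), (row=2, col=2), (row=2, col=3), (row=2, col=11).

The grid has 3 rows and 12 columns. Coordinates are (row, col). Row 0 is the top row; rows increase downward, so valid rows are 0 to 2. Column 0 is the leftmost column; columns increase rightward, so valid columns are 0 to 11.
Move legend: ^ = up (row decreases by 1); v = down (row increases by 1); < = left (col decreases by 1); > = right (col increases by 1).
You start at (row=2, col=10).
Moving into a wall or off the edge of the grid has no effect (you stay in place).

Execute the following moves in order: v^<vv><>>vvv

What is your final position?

Start: (row=2, col=10)
  v (down): blocked, stay at (row=2, col=10)
  ^ (up): (row=2, col=10) -> (row=1, col=10)
  < (left): (row=1, col=10) -> (row=1, col=9)
  v (down): (row=1, col=9) -> (row=2, col=9)
  v (down): blocked, stay at (row=2, col=9)
  > (right): (row=2, col=9) -> (row=2, col=10)
  < (left): (row=2, col=10) -> (row=2, col=9)
  > (right): (row=2, col=9) -> (row=2, col=10)
  > (right): blocked, stay at (row=2, col=10)
  [×3]v (down): blocked, stay at (row=2, col=10)
Final: (row=2, col=10)

Answer: Final position: (row=2, col=10)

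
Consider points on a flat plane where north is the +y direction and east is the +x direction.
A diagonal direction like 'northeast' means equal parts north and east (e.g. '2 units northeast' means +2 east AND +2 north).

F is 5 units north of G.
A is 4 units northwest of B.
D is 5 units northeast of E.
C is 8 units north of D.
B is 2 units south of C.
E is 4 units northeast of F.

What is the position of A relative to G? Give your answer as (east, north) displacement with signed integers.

Place G at the origin (east=0, north=0).
  F is 5 units north of G: delta (east=+0, north=+5); F at (east=0, north=5).
  E is 4 units northeast of F: delta (east=+4, north=+4); E at (east=4, north=9).
  D is 5 units northeast of E: delta (east=+5, north=+5); D at (east=9, north=14).
  C is 8 units north of D: delta (east=+0, north=+8); C at (east=9, north=22).
  B is 2 units south of C: delta (east=+0, north=-2); B at (east=9, north=20).
  A is 4 units northwest of B: delta (east=-4, north=+4); A at (east=5, north=24).
Therefore A relative to G: (east=5, north=24).

Answer: A is at (east=5, north=24) relative to G.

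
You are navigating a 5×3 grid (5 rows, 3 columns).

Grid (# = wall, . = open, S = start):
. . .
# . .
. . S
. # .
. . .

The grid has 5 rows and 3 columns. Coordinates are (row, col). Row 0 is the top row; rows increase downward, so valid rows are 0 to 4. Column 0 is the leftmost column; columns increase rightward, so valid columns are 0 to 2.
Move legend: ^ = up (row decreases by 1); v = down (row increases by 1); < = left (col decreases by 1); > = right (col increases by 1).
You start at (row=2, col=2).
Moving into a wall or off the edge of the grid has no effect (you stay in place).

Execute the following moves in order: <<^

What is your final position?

Start: (row=2, col=2)
  < (left): (row=2, col=2) -> (row=2, col=1)
  < (left): (row=2, col=1) -> (row=2, col=0)
  ^ (up): blocked, stay at (row=2, col=0)
Final: (row=2, col=0)

Answer: Final position: (row=2, col=0)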